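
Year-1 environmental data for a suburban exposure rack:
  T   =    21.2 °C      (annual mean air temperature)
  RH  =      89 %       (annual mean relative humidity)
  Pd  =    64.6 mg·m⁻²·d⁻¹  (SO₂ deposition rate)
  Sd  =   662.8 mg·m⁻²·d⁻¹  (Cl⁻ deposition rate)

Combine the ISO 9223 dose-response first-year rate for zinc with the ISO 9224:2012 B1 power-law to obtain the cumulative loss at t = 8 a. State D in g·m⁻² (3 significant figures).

zinc: temperature factor f = -0.071·(11.2) = -0.7952
  sulphur-dioxide contribution → 2.186 μm/a
  chloride contribution → 8.771 μm/a
  total first-year rate 10.96 μm/a
Long-term exponent b (ISO 9224 Table 2, B1) = 0.813
  D(8) = 10.96 × 8^0.813 = 10.96 × 5.423 = 59.42 μm
  Mass loss = 59.42 μm × 7.14 g/cm³ = 424.2 g·m⁻²

D(8) = 424 g·m⁻²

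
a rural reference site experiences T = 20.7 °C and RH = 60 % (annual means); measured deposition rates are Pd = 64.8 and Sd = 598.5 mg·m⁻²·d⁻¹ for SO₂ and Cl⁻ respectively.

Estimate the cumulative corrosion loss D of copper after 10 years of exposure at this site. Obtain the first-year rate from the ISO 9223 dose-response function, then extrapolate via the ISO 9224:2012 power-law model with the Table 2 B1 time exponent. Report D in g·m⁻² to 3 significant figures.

D(10) = 66.9 g·m⁻²

copper: f(T) = -0.080·(T−10) [T>10 °C] = -0.8560
  Pd branch = 0.0053·Pd^0.26·e^(0.059·RH+f) = 0.2296 μm/a
  Sd branch = 0.01025·Sd^0.27·e^(0.036·RH+0.049·T) = 1.378 μm/a
  r_corr = 0.2296 + 1.378 = 1.607 μm/a
Long-term exponent b (ISO 9224 Table 2, B1) = 0.667
  D(10) = 1.607 × 10^0.667 = 1.607 × 4.645 = 7.465 μm
  Mass loss = 7.465 μm × 8.96 g/cm³ = 66.89 g·m⁻²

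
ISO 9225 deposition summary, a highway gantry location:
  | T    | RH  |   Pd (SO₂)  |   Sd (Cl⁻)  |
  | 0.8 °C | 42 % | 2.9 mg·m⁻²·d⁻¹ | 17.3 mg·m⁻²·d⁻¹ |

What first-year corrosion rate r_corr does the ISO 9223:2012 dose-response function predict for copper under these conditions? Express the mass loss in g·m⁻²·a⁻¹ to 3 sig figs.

r_corr = 1.17 g·m⁻²·a⁻¹

copper: f(T) = +0.126·(T−10) [T≤10 °C] = -1.1592
  Pd branch = 0.0053·Pd^0.26·e^(0.059·RH+f) = 0.02614 μm/a
  Sd branch = 0.01025·Sd^0.27·e^(0.036·RH+0.049·T) = 0.1044 μm/a
  sum: 0.02614 + 0.1044 → r_corr = 0.1305 μm/a
Convert to mass loss: 0.1305 μm/a × 8.96 g/cm³ = 1.17 g·m⁻²·a⁻¹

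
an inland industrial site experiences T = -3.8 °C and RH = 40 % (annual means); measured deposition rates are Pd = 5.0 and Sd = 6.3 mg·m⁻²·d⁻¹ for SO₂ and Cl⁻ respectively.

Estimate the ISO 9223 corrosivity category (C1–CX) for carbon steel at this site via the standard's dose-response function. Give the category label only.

carbon steel: temperature factor f = +0.150·(-13.8) = -2.0700
  SO₂ term: 1.77·5.0^0.52·exp(0.02·40-2.0700) = 1.148
  Cl⁻ term: 0.102·6.3^0.62·exp(0.033·40+0.04·-3.8) = 1.027
  r_corr = 1.148 + 1.027 = 2.175 μm/a
Category bounds: 1.3…25 μm/a bracket r_corr ⇒ C2

C2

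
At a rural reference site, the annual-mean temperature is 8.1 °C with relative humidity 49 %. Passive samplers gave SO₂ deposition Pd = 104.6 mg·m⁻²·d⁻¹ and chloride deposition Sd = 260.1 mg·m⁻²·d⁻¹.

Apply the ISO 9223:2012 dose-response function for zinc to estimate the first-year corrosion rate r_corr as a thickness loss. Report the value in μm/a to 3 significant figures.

zinc: f(T) = +0.038·(T−10) [T≤10 °C] = -0.0722
  Pd branch = 0.0129·Pd^0.44·e^(0.046·RH+f) = 0.8846 μm/a
  Cl⁻ term: 0.0175·260.1^0.57·exp(0.008·49+0.085·8.1) = 1.227
  r_corr = 0.8846 + 1.227 = 2.112 μm/a

r_corr = 2.11 μm/a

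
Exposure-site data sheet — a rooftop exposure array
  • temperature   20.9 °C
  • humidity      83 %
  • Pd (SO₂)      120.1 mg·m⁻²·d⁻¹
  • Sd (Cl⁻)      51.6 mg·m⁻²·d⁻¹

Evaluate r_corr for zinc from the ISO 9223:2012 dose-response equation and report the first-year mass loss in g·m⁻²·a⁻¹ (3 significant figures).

zinc: T>10 °C ⇒ hinge -0.071·(20.9−10) = -0.7739
  SO₂ term: 0.0129·120.1^0.44·exp(0.046·83-0.7739) = 2.227
  Sd branch = 0.0175·Sd^0.57·e^(0.008·RH+0.085·T) = 1.902 μm/a
  r_corr = 2.227 + 1.902 = 4.128 μm/a
Convert to mass loss: 4.128 μm/a × 7.14 g/cm³ = 29.48 g·m⁻²·a⁻¹

r_corr = 29.5 g·m⁻²·a⁻¹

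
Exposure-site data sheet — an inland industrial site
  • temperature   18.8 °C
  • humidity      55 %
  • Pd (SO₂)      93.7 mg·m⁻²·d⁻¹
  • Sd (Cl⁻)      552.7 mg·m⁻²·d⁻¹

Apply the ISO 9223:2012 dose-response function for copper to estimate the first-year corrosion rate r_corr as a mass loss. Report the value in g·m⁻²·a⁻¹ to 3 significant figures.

copper: temperature factor f = -0.080·(8.8) = -0.7040
  Pd branch = 0.0053·Pd^0.26·e^(0.059·RH+f) = 0.219 μm/a
  Sd branch = 0.01025·Sd^0.27·e^(0.036·RH+0.049·T) = 1.026 μm/a
  sum: 0.219 + 1.026 → r_corr = 1.245 μm/a
Convert to mass loss: 1.245 μm/a × 8.96 g/cm³ = 11.16 g·m⁻²·a⁻¹

r_corr = 11.2 g·m⁻²·a⁻¹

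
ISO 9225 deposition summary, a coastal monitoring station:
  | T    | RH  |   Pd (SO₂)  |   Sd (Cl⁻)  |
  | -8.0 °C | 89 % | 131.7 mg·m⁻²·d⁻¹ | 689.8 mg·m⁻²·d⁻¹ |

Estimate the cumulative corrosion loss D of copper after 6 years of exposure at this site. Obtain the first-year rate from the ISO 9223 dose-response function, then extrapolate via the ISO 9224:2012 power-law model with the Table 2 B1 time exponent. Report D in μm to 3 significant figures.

D(6) = 4.52 μm

copper: temperature factor f = +0.126·(-18.0) = -2.2680
  sulphur-dioxide contribution → 0.3723 μm/a
  chloride contribution → 0.9964 μm/a
  ⇒ r_corr(copper) = 1.369 μm/a
ISO 9224: D(t) = r_corr · t^b with b = 0.667 (copper, B1)
  D(6) = 1.369 × 6^0.667 = 1.369 × 3.304 = 4.522 μm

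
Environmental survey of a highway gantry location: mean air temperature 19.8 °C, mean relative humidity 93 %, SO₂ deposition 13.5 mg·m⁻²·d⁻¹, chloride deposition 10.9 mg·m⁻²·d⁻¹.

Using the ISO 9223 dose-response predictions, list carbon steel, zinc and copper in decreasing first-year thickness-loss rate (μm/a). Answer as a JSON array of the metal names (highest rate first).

["carbon steel", "copper", "zinc"]

carbon steel: T>10 °C ⇒ hinge -0.054·(19.8−10) = -0.5292
  Pd branch = 1.77·Pd^0.52·e^(0.02·RH+f) = 25.92 μm/a
  Cl⁻ term: 0.102·10.9^0.62·exp(0.033·93+0.04·19.8) = 21.31
  sum: 25.92 + 21.31 → r_corr = 47.24 μm/a
zinc: temperature factor f = -0.071·(9.8) = -0.6958
  Pd branch = 0.0129·Pd^0.44·e^(0.046·RH+f) = 1.458 μm/a
  Cl⁻ term: 0.0175·10.9^0.57·exp(0.008·93+0.085·19.8) = 0.7734
  sum: 1.458 + 0.7734 → r_corr = 2.231 μm/a
copper: f(T) = -0.080·(T−10) [T>10 °C] = -0.7840
  Pd branch = 0.0053·Pd^0.26·e^(0.059·RH+f) = 1.15 μm/a
  Sd branch = 0.01025·Sd^0.27·e^(0.036·RH+0.049·T) = 1.466 μm/a
  r_corr = 1.15 + 1.466 = 2.616 μm/a
Ordering by μm/a: carbon steel (47.2) > copper (2.62) > zinc (2.23)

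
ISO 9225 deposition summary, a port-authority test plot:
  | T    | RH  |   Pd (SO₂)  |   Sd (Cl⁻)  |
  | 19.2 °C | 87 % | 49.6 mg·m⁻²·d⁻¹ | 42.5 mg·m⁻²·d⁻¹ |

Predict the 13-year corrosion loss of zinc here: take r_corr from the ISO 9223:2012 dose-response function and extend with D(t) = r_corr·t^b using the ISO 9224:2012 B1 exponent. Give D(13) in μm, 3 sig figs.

D(13) = 28.7 μm

zinc: T>10 °C ⇒ hinge -0.071·(19.2−10) = -0.6532
  SO₂ term: 0.0129·49.6^0.44·exp(0.046·87-0.6532) = 2.046
  Sd branch = 0.0175·Sd^0.57·e^(0.008·RH+0.085·T) = 1.521 μm/a
  sum: 2.046 + 1.521 → r_corr = 3.568 μm/a
Long-term exponent b (ISO 9224 Table 2, B1) = 0.813
  D(13) = 3.568 × 13^0.813 = 3.568 × 8.047 = 28.71 μm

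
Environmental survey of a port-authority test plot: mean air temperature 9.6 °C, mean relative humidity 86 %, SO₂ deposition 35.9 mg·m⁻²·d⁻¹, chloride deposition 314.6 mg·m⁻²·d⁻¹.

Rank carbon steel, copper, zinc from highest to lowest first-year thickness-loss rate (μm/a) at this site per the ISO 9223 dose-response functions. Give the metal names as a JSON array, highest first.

["carbon steel", "zinc", "copper"]

carbon steel: T≤10 °C ⇒ hinge +0.150·(9.6−10) = -0.0600
  SO₂ term: 1.77·35.9^0.52·exp(0.02·86-0.0600) = 59.92
  Sd branch = 0.102·Sd^0.62·e^(0.033·RH+0.04·T) = 90.47 μm/a
  sum: 59.92 + 90.47 → r_corr = 150.4 μm/a
copper: f(T) = +0.126·(T−10) [T≤10 °C] = -0.0504
  SO₂ term: 0.0053·35.9^0.26·exp(0.059·86-0.0504) = 2.043
  Sd branch = 0.01025·Sd^0.27·e^(0.036·RH+0.049·T) = 1.714 μm/a
  sum: 2.043 + 1.714 → r_corr = 3.757 μm/a
zinc: f(T) = +0.038·(T−10) [T≤10 °C] = -0.0152
  Pd branch = 0.0129·Pd^0.44·e^(0.046·RH+f) = 3.208 μm/a
  Sd branch = 0.0175·Sd^0.57·e^(0.008·RH+0.085·T) = 2.089 μm/a
  r_corr = 3.208 + 2.089 = 5.297 μm/a
Ordering by μm/a: carbon steel (150) > zinc (5.3) > copper (3.76)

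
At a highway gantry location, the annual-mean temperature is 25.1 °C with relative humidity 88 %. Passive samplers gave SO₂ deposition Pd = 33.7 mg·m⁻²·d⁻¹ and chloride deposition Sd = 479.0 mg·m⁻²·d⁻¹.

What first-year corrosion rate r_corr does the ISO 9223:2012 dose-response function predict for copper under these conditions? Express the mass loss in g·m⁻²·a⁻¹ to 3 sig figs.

r_corr = 45.9 g·m⁻²·a⁻¹

copper: f(T) = -0.080·(T−10) [T>10 °C] = -1.2080
  SO₂ term: 0.0053·33.7^0.26·exp(0.059·88-1.2080) = 0.7107
  Cl⁻ term: 0.01025·479.0^0.27·exp(0.036·88+0.049·25.1) = 4.41
  r_corr = 0.7107 + 4.41 = 5.12 μm/a
Convert to mass loss: 5.12 μm/a × 8.96 g/cm³ = 45.88 g·m⁻²·a⁻¹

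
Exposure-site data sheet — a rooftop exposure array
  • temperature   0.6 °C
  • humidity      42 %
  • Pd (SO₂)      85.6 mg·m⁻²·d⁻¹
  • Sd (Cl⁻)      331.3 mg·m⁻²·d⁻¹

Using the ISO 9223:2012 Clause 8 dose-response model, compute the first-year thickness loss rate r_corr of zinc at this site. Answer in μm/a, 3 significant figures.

r_corr = 1.15 μm/a

zinc: f(T) = +0.038·(T−10) [T≤10 °C] = -0.3572
  SO₂ term: 0.0129·85.6^0.44·exp(0.046·42-0.3572) = 0.4414
  Cl⁻ term: 0.0175·331.3^0.57·exp(0.008·42+0.085·0.6) = 0.7041
  r_corr = 0.4414 + 0.7041 = 1.145 μm/a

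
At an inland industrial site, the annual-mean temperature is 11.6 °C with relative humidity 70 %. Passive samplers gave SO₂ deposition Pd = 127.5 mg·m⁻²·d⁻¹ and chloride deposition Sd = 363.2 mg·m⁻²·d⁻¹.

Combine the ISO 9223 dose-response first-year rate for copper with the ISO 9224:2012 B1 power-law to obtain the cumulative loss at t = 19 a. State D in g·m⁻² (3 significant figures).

D(19) = 136 g·m⁻²

copper: T>10 °C ⇒ hinge -0.080·(11.6−10) = -0.1280
  SO₂ term: 0.0053·127.5^0.26·exp(0.059·70-0.1280) = 1.023
  Cl⁻ term: 0.01025·363.2^0.27·exp(0.036·70+0.049·11.6) = 1.105
  sum: 1.023 + 1.105 → r_corr = 2.127 μm/a
Long-term exponent b (ISO 9224 Table 2, B1) = 0.667
  D(19) = 2.127 × 19^0.667 = 2.127 × 7.127 = 15.16 μm
  Mass loss = 15.16 μm × 8.96 g/cm³ = 135.9 g·m⁻²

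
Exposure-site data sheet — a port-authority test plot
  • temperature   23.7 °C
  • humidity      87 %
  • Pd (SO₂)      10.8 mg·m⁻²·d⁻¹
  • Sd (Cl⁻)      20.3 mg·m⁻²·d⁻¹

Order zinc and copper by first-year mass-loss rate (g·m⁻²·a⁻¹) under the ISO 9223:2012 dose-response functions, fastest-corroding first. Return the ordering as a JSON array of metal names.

["copper", "zinc"]

zinc: T>10 °C ⇒ hinge -0.071·(23.7−10) = -0.9727
  Pd branch = 0.0129·Pd^0.44·e^(0.046·RH+f) = 0.7602 μm/a
  Sd branch = 0.0175·Sd^0.57·e^(0.008·RH+0.085·T) = 1.464 μm/a
  r_corr = 0.7602 + 1.464 = 2.224 μm/a
  mass loss = 2.224 μm/a × 7.14 g/cm³ = 15.88 g·m⁻²·a⁻¹
copper: f(T) = -0.080·(T−10) [T>10 °C] = -1.0960
  Pd branch = 0.0053·Pd^0.26·e^(0.059·RH+f) = 0.5575 μm/a
  Sd branch = 0.01025·Sd^0.27·e^(0.036·RH+0.049·T) = 1.692 μm/a
  r_corr = 0.5575 + 1.692 = 2.249 μm/a
  mass loss = 2.249 μm/a × 8.96 g/cm³ = 20.15 g·m⁻²·a⁻¹
Ordering by g·m⁻²·a⁻¹: copper (20.2) > zinc (15.9)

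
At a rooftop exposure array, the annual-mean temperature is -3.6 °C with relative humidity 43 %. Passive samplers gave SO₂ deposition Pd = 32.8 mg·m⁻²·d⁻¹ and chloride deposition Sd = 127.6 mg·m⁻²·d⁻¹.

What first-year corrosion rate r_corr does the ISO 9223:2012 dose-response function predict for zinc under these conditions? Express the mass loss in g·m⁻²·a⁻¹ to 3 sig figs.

r_corr = 3.90 g·m⁻²·a⁻¹

zinc: temperature factor f = +0.038·(-13.6) = -0.5168
  SO₂ term: 0.0129·32.8^0.44·exp(0.046·43-0.5168) = 0.2583
  Cl⁻ term: 0.0175·127.6^0.57·exp(0.008·43+0.085·-3.6) = 0.2883
  r_corr = 0.2583 + 0.2883 = 0.5466 μm/a
Convert to mass loss: 0.5466 μm/a × 7.14 g/cm³ = 3.903 g·m⁻²·a⁻¹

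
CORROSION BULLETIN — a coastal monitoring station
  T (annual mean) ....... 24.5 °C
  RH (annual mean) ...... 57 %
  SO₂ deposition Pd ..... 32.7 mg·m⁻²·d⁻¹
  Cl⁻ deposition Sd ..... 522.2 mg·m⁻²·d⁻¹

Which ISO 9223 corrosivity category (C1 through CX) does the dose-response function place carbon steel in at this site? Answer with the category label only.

C5

carbon steel: T>10 °C ⇒ hinge -0.054·(24.5−10) = -0.7830
  sulphur-dioxide contribution → 15.51 μm/a
  chloride contribution → 86.33 μm/a
  ⇒ r_corr(carbon steel) = 101.8 μm/a
Category bounds: 80…200 μm/a bracket r_corr ⇒ C5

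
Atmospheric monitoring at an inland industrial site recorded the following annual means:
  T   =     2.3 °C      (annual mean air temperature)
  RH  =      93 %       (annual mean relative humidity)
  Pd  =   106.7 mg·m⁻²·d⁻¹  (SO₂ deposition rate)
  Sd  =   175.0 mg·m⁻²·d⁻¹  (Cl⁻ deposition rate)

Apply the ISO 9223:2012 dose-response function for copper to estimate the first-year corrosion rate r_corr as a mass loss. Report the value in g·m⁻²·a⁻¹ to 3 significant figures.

copper: T≤10 °C ⇒ hinge +0.126·(2.3−10) = -0.9702
  sulphur-dioxide contribution → 1.634 μm/a
  chloride contribution → 1.316 μm/a
  ⇒ r_corr(copper) = 2.95 μm/a
Convert to mass loss: 2.95 μm/a × 8.96 g/cm³ = 26.43 g·m⁻²·a⁻¹

r_corr = 26.4 g·m⁻²·a⁻¹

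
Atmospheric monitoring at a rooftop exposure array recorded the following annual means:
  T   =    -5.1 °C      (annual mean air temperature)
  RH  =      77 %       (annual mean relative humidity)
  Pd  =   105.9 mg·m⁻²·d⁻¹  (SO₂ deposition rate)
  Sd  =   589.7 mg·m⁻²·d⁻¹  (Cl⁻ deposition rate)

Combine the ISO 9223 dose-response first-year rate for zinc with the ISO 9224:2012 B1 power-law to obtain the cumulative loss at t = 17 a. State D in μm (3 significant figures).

D(17) = 27.5 μm

zinc: f(T) = +0.038·(T−10) [T≤10 °C] = -0.5738
  SO₂ term: 0.0129·105.9^0.44·exp(0.046·77-0.5738) = 1.953
  Cl⁻ term: 0.0175·589.7^0.57·exp(0.008·77+0.085·-5.1) = 0.7972
  r_corr = 1.953 + 0.7972 = 2.75 μm/a
Long-term exponent b (ISO 9224 Table 2, B1) = 0.813
  D(17) = 2.75 × 17^0.813 = 2.75 × 10.01 = 27.52 μm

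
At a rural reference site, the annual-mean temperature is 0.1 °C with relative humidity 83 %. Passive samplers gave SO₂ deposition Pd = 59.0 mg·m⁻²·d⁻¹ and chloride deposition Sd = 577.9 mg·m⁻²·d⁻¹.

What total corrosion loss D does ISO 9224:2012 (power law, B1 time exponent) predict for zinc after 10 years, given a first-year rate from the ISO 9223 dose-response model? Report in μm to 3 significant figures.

D(10) = 24.1 μm

zinc: f(T) = +0.038·(T−10) [T≤10 °C] = -0.3762
  Pd branch = 0.0129·Pd^0.44·e^(0.046·RH+f) = 2.424 μm/a
  Cl⁻ term: 0.0175·577.9^0.57·exp(0.008·83+0.085·0.1) = 1.286
  sum: 2.424 + 1.286 → r_corr = 3.71 μm/a
Power-law: D(10) = r_corr · 10^0.813
  D(10) = 3.71 × 10^0.813 = 3.71 × 6.501 = 24.12 μm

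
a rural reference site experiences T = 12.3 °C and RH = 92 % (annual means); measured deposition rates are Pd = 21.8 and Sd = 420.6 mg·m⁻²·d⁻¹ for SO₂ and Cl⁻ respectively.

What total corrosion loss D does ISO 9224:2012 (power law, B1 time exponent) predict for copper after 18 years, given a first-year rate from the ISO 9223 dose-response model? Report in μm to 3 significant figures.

copper: temperature factor f = -0.080·(2.3) = -0.1840
  Pd branch = 0.0053·Pd^0.26·e^(0.059·RH+f) = 2.237 μm/a
  Cl⁻ term: 0.01025·420.6^0.27·exp(0.036·92+0.049·12.3) = 2.626
  r_corr = 2.237 + 2.626 = 4.863 μm/a
Power-law: D(18) = r_corr · 18^0.667
  D(18) = 4.863 × 18^0.667 = 4.863 × 6.875 = 33.43 μm

D(18) = 33.4 μm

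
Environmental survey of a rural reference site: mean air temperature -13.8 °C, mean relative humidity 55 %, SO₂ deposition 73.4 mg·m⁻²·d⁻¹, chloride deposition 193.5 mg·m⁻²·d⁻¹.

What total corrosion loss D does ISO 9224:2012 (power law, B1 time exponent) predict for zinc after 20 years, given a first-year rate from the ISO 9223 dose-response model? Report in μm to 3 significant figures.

D(20) = 6.89 μm

zinc: f(T) = +0.038·(T−10) [T≤10 °C] = -0.9044
  SO₂ term: 0.0129·73.4^0.44·exp(0.046·55-0.9044) = 0.434
  Cl⁻ term: 0.0175·193.5^0.57·exp(0.008·55+0.085·-13.8) = 0.1691
  sum: 0.434 + 0.1691 → r_corr = 0.6031 μm/a
ISO 9224: D(t) = r_corr · t^b with b = 0.813 (zinc, B1)
  D(20) = 0.6031 × 20^0.813 = 0.6031 × 11.42 = 6.888 μm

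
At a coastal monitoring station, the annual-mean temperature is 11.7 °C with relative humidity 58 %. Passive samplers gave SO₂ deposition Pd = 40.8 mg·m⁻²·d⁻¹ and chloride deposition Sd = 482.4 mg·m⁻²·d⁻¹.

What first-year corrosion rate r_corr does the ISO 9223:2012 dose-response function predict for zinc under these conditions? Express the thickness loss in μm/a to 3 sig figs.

r_corr = 3.39 μm/a

zinc: temperature factor f = -0.071·(1.7) = -0.1207
  SO₂ term: 0.0129·40.8^0.44·exp(0.046·58-0.1207) = 0.8425
  Sd branch = 0.0175·Sd^0.57·e^(0.008·RH+0.085·T) = 2.547 μm/a
  sum: 0.8425 + 2.547 → r_corr = 3.389 μm/a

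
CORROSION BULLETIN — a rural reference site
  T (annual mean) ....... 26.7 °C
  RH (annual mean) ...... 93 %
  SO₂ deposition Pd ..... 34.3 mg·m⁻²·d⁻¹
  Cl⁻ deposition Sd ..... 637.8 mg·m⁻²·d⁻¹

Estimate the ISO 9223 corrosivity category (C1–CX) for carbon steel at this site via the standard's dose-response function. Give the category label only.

carbon steel: T>10 °C ⇒ hinge -0.054·(26.7−10) = -0.9018
  sulphur-dioxide contribution → 29 μm/a
  chloride contribution → 350.1 μm/a
  total first-year rate 379.1 μm/a
Category bounds: 200…700 μm/a bracket r_corr ⇒ CX

CX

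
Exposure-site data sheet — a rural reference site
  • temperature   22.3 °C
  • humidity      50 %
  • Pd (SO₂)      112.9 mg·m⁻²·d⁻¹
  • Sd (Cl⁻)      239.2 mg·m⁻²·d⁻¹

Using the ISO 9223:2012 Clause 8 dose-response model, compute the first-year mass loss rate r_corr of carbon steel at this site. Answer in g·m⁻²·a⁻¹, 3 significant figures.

carbon steel: temperature factor f = -0.054·(12.3) = -0.6642
  sulphur-dioxide contribution → 28.92 μm/a
  chloride contribution → 38.67 μm/a
  ⇒ r_corr(carbon steel) = 67.59 μm/a
Convert to mass loss: 67.59 μm/a × 7.85 g/cm³ = 530.6 g·m⁻²·a⁻¹

r_corr = 531 g·m⁻²·a⁻¹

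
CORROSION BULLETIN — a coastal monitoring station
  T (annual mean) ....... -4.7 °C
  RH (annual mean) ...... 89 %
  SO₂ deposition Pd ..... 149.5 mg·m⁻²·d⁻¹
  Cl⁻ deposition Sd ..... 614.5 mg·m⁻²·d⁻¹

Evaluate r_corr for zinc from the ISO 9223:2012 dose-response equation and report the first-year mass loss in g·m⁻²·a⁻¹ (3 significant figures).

zinc: T≤10 °C ⇒ hinge +0.038·(-4.7−10) = -0.5586
  sulphur-dioxide contribution → 4.007 μm/a
  chloride contribution → 0.9294 μm/a
  ⇒ r_corr(zinc) = 4.937 μm/a
Convert to mass loss: 4.937 μm/a × 7.14 g/cm³ = 35.25 g·m⁻²·a⁻¹

r_corr = 35.2 g·m⁻²·a⁻¹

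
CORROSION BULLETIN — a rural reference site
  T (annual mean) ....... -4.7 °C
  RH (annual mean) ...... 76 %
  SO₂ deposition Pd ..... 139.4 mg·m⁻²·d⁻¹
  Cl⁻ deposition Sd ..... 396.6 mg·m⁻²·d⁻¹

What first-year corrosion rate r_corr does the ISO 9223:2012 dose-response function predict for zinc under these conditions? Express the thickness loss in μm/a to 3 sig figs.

zinc: f(T) = +0.038·(T−10) [T≤10 °C] = -0.5586
  Pd branch = 0.0129·Pd^0.44·e^(0.046·RH+f) = 2.137 μm/a
  Sd branch = 0.0175·Sd^0.57·e^(0.008·RH+0.085·T) = 0.6526 μm/a
  sum: 2.137 + 0.6526 → r_corr = 2.789 μm/a

r_corr = 2.79 μm/a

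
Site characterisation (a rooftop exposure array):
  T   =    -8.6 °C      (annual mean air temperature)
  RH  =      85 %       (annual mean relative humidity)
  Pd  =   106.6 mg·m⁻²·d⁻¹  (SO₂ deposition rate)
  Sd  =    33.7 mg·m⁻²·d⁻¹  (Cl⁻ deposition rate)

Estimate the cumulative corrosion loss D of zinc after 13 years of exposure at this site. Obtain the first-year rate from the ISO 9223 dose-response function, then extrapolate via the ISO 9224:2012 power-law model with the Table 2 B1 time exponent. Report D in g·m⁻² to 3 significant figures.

zinc: f(T) = +0.038·(T−10) [T≤10 °C] = -0.7068
  Pd branch = 0.0129·Pd^0.44·e^(0.046·RH+f) = 2.477 μm/a
  Sd branch = 0.0175·Sd^0.57·e^(0.008·RH+0.085·T) = 0.1235 μm/a
  sum: 2.477 + 0.1235 → r_corr = 2.601 μm/a
ISO 9224: D(t) = r_corr · t^b with b = 0.813 (zinc, B1)
  D(13) = 2.601 × 13^0.813 = 2.601 × 8.047 = 20.93 μm
  Mass loss = 20.93 μm × 7.14 g/cm³ = 149.4 g·m⁻²

D(13) = 149 g·m⁻²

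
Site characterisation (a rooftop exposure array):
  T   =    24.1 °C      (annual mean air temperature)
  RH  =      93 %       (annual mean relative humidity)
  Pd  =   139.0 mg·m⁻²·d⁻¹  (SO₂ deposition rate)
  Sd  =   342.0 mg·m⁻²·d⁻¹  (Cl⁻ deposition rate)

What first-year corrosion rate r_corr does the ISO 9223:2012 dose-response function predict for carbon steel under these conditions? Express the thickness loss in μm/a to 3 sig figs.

r_corr = 283 μm/a

carbon steel: T>10 °C ⇒ hinge -0.054·(24.1−10) = -0.7614
  sulphur-dioxide contribution → 69.1 μm/a
  chloride contribution → 214.4 μm/a
  total first-year rate 283.5 μm/a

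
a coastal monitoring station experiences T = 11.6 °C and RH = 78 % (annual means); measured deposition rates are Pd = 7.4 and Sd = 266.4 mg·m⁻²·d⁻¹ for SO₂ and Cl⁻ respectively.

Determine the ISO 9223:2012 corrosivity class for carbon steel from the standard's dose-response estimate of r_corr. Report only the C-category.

C5

carbon steel: temperature factor f = -0.054·(1.6) = -0.0864
  SO₂ term: 1.77·7.4^0.52·exp(0.02·78-0.0864) = 21.88
  Sd branch = 0.102·Sd^0.62·e^(0.033·RH+0.04·T) = 67.89 μm/a
  sum: 21.88 + 67.89 → r_corr = 89.77 μm/a
89.8 μm/a falls in (80, 200] for carbon steel → category C5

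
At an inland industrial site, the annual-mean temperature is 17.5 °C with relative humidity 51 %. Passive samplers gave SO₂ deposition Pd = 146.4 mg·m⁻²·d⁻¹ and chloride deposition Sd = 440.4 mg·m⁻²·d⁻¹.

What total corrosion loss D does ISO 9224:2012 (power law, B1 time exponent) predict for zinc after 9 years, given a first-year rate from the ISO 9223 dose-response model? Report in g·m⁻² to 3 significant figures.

D(9) = 190 g·m⁻²

zinc: T>10 °C ⇒ hinge -0.071·(17.5−10) = -0.5325
  SO₂ term: 0.0129·146.4^0.44·exp(0.046·51-0.5325) = 0.7096
  Sd branch = 0.0175·Sd^0.57·e^(0.008·RH+0.085·T) = 3.743 μm/a
  sum: 0.7096 + 3.743 → r_corr = 4.453 μm/a
Power-law: D(9) = r_corr · 9^0.813
  D(9) = 4.453 × 9^0.813 = 4.453 × 5.968 = 26.57 μm
  Mass loss = 26.57 μm × 7.14 g/cm³ = 189.7 g·m⁻²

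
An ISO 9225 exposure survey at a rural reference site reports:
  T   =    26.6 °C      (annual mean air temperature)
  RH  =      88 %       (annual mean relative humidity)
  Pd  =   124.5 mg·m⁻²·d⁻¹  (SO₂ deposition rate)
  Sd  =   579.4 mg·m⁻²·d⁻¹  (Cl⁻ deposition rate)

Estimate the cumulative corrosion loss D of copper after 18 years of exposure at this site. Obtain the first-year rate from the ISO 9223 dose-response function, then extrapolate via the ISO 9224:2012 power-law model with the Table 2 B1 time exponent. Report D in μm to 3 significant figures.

copper: f(T) = -0.080·(T−10) [T>10 °C] = -1.3280
  Pd branch = 0.0053·Pd^0.26·e^(0.059·RH+f) = 0.8854 μm/a
  Sd branch = 0.01025·Sd^0.27·e^(0.036·RH+0.049·T) = 4.996 μm/a
  sum: 0.8854 + 4.996 → r_corr = 5.882 μm/a
Long-term exponent b (ISO 9224 Table 2, B1) = 0.667
  D(18) = 5.882 × 18^0.667 = 5.882 × 6.875 = 40.43 μm

D(18) = 40.4 μm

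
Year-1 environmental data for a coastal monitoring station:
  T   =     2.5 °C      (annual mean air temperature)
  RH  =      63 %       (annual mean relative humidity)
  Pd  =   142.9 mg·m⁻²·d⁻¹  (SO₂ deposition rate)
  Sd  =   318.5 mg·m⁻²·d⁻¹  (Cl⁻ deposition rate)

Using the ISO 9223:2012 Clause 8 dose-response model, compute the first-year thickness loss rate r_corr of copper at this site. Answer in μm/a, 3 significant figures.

copper: f(T) = +0.126·(T−10) [T≤10 °C] = -0.9450
  Pd branch = 0.0053·Pd^0.26·e^(0.059·RH+f) = 0.3079 μm/a
  Cl⁻ term: 0.01025·318.5^0.27·exp(0.036·63+0.049·2.5) = 0.5306
  sum: 0.3079 + 0.5306 → r_corr = 0.8385 μm/a

r_corr = 0.838 μm/a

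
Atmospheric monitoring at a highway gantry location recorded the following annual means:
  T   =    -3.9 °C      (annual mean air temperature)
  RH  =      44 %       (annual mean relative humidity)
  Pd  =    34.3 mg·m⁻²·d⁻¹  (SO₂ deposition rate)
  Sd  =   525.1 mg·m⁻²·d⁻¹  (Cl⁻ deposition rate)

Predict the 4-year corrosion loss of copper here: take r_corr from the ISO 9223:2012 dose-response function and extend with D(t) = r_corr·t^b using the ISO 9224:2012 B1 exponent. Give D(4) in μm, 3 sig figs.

D(4) = 0.642 μm

copper: T≤10 °C ⇒ hinge +0.126·(-3.9−10) = -1.7514
  sulphur-dioxide contribution → 0.03092 μm/a
  chloride contribution → 0.2239 μm/a
  ⇒ r_corr(copper) = 0.2549 μm/a
Power-law: D(4) = r_corr · 4^0.667
  D(4) = 0.2549 × 4^0.667 = 0.2549 × 2.521 = 0.6425 μm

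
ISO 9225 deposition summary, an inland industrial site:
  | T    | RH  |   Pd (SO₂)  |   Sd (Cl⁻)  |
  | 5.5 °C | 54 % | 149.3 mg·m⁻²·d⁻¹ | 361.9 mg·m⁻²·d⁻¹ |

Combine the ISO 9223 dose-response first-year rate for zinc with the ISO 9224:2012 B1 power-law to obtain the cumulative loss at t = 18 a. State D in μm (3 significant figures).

D(18) = 25.3 μm

zinc: temperature factor f = +0.038·(-4.5) = -0.1710
  sulphur-dioxide contribution → 1.18 μm/a
  chloride contribution → 1.236 μm/a
  ⇒ r_corr(zinc) = 2.416 μm/a
ISO 9224: D(t) = r_corr · t^b with b = 0.813 (zinc, B1)
  D(18) = 2.416 × 18^0.813 = 2.416 × 10.48 = 25.33 μm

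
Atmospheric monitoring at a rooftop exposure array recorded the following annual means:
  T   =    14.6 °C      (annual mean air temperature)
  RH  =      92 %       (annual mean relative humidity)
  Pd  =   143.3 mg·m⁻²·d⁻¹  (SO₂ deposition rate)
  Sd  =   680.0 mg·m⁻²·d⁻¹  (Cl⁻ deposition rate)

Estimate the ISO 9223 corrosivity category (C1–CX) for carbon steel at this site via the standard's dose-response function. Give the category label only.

CX

carbon steel: T>10 °C ⇒ hinge -0.054·(14.6−10) = -0.2484
  sulphur-dioxide contribution → 114.9 μm/a
  chloride contribution → 217.2 μm/a
  ⇒ r_corr(carbon steel) = 332.2 μm/a
Category bounds: 200…700 μm/a bracket r_corr ⇒ CX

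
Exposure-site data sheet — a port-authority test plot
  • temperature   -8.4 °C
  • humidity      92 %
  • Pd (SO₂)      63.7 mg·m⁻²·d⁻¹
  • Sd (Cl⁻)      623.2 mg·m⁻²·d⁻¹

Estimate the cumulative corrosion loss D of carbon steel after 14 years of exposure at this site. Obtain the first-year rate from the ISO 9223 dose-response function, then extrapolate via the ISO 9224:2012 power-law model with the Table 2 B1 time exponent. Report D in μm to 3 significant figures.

D(14) = 350 μm

carbon steel: T≤10 °C ⇒ hinge +0.150·(-8.4−10) = -2.7600
  sulphur-dioxide contribution → 6.118 μm/a
  chloride contribution → 82.01 μm/a
  ⇒ r_corr(carbon steel) = 88.13 μm/a
Long-term exponent b (ISO 9224 Table 2, B1) = 0.523
  D(14) = 88.13 × 14^0.523 = 88.13 × 3.976 = 350.4 μm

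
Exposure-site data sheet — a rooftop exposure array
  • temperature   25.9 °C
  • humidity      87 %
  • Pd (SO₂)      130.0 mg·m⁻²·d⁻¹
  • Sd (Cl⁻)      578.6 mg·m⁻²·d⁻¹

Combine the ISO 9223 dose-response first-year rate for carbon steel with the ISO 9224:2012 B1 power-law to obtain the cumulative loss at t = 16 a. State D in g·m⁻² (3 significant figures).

D(16) = 1.06e+04 g·m⁻²

carbon steel: f(T) = -0.054·(T−10) [T>10 °C] = -0.8586
  SO₂ term: 1.77·130.0^0.52·exp(0.02·87-0.8586) = 53.7
  Cl⁻ term: 0.102·578.6^0.62·exp(0.033·87+0.04·25.9) = 261.9
  r_corr = 53.7 + 261.9 = 315.6 μm/a
Power-law: D(16) = r_corr · 16^0.523
  D(16) = 315.6 × 16^0.523 = 315.6 × 4.263 = 1345 μm
  Mass loss = 1345 μm × 7.85 g/cm³ = 1.056e+04 g·m⁻²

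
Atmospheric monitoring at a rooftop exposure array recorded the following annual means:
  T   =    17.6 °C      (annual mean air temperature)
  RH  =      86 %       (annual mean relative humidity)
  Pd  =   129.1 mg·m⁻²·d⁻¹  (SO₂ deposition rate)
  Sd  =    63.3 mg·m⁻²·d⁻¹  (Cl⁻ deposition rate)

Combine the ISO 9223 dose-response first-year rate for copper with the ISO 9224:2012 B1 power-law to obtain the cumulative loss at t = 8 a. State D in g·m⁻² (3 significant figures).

D(8) = 118 g·m⁻²

copper: T>10 °C ⇒ hinge -0.080·(17.6−10) = -0.6080
  Pd branch = 0.0053·Pd^0.26·e^(0.059·RH+f) = 1.632 μm/a
  Cl⁻ term: 0.01025·63.3^0.27·exp(0.036·86+0.049·17.6) = 1.645
  r_corr = 1.632 + 1.645 = 3.277 μm/a
Power-law: D(8) = r_corr · 8^0.667
  D(8) = 3.277 × 8^0.667 = 3.277 × 4.003 = 13.12 μm
  Mass loss = 13.12 μm × 8.96 g/cm³ = 117.5 g·m⁻²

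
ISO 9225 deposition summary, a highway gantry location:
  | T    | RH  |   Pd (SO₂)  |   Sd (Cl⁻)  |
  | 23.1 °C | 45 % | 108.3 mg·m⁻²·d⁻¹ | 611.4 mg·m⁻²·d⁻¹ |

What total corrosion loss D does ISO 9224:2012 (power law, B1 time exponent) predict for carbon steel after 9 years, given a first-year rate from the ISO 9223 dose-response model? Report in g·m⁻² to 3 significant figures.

carbon steel: T>10 °C ⇒ hinge -0.054·(23.1−10) = -0.7074
  Pd branch = 1.77·Pd^0.52·e^(0.02·RH+f) = 24.53 μm/a
  Cl⁻ term: 0.102·611.4^0.62·exp(0.033·45+0.04·23.1) = 60.58
  r_corr = 24.53 + 60.58 = 85.11 μm/a
Long-term exponent b (ISO 9224 Table 2, B1) = 0.523
  D(9) = 85.11 × 9^0.523 = 85.11 × 3.156 = 268.6 μm
  Mass loss = 268.6 μm × 7.85 g/cm³ = 2108 g·m⁻²

D(9) = 2.11e+03 g·m⁻²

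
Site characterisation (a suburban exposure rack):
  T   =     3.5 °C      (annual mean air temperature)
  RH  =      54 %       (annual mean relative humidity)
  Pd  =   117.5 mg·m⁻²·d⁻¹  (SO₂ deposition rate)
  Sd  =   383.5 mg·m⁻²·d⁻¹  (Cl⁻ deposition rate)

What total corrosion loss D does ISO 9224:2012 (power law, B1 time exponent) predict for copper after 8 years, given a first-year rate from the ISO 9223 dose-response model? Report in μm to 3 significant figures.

D(8) = 2.48 μm

copper: temperature factor f = +0.126·(-6.5) = -0.8190
  Pd branch = 0.0053·Pd^0.26·e^(0.059·RH+f) = 0.1952 μm/a
  Sd branch = 0.01025·Sd^0.27·e^(0.036·RH+0.049·T) = 0.4237 μm/a
  r_corr = 0.1952 + 0.4237 = 0.6189 μm/a
ISO 9224: D(t) = r_corr · t^b with b = 0.667 (copper, B1)
  D(8) = 0.6189 × 8^0.667 = 0.6189 × 4.003 = 2.477 μm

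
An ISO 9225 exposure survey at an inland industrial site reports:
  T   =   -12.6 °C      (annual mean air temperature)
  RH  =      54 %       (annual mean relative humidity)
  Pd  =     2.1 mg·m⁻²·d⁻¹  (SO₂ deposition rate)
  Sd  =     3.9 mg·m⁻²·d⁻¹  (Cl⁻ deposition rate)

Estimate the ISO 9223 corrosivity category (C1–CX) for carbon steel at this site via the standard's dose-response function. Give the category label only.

C1

carbon steel: T≤10 °C ⇒ hinge +0.150·(-12.6−10) = -3.3900
  sulphur-dioxide contribution → 0.2584 μm/a
  chloride contribution → 0.8513 μm/a
  ⇒ r_corr(carbon steel) = 1.11 μm/a
ISO 9223 Table 2 (carbon steel): 0 < 1.11 ≤ 1.3 μm/a ⇒ C1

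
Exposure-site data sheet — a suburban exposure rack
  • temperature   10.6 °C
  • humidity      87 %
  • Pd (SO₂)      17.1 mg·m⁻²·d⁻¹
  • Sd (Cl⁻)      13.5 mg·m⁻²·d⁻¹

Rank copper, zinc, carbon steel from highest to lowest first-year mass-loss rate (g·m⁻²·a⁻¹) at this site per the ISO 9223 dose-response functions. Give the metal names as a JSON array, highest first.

copper: f(T) = -0.080·(T−10) [T>10 °C] = -0.0480
  Pd branch = 0.0053·Pd^0.26·e^(0.059·RH+f) = 1.792 μm/a
  Cl⁻ term: 0.01025·13.5^0.27·exp(0.036·87+0.049·10.6) = 0.7974
  sum: 1.792 + 0.7974 → r_corr = 2.589 μm/a
  mass loss = 2.589 μm/a × 8.96 g/cm³ = 23.2 g·m⁻²·a⁻¹
zinc: f(T) = -0.071·(T−10) [T>10 °C] = -0.0426
  SO₂ term: 0.0129·17.1^0.44·exp(0.046·87-0.0426) = 2.359
  Cl⁻ term: 0.0175·13.5^0.57·exp(0.008·87+0.085·10.6) = 0.381
  sum: 2.359 + 0.381 → r_corr = 2.74 μm/a
  mass loss = 2.74 μm/a × 7.14 g/cm³ = 19.56 g·m⁻²·a⁻¹
carbon steel: f(T) = -0.054·(T−10) [T>10 °C] = -0.0324
  Pd branch = 1.77·Pd^0.52·e^(0.02·RH+f) = 42.73 μm/a
  Sd branch = 0.102·Sd^0.62·e^(0.033·RH+0.04·T) = 13.82 μm/a
  r_corr = 42.73 + 13.82 = 56.55 μm/a
  mass loss = 56.55 μm/a × 7.85 g/cm³ = 443.9 g·m⁻²·a⁻¹
Ordering by g·m⁻²·a⁻¹: carbon steel (444) > copper (23.2) > zinc (19.6)

["carbon steel", "copper", "zinc"]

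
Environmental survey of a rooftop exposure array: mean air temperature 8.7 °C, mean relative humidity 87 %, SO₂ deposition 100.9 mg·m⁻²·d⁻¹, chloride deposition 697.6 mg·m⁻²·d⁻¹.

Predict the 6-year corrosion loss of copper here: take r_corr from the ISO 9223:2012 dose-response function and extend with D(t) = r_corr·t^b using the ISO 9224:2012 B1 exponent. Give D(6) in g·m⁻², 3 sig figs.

copper: T≤10 °C ⇒ hinge +0.126·(8.7−10) = -0.1638
  SO₂ term: 0.0053·100.9^0.26·exp(0.059·87-0.1638) = 2.532
  Cl⁻ term: 0.01025·697.6^0.27·exp(0.036·87+0.049·8.7) = 2.108
  sum: 2.532 + 2.108 → r_corr = 4.639 μm/a
Power-law: D(6) = r_corr · 6^0.667
  D(6) = 4.639 × 6^0.667 = 4.639 × 3.304 = 15.33 μm
  Mass loss = 15.33 μm × 8.96 g/cm³ = 137.3 g·m⁻²

D(6) = 137 g·m⁻²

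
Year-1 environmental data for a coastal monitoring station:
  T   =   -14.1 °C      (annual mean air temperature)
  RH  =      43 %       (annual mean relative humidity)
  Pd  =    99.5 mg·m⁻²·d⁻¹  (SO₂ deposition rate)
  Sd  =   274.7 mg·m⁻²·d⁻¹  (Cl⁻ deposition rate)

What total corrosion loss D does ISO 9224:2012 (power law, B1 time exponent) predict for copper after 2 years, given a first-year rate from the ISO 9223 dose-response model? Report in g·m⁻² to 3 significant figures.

copper: f(T) = +0.126·(T−10) [T≤10 °C] = -3.0366
  sulphur-dioxide contribution → 0.01063 μm/a
  chloride contribution → 0.11 μm/a
  ⇒ r_corr(copper) = 0.1206 μm/a
ISO 9224: D(t) = r_corr · t^b with b = 0.667 (copper, B1)
  D(2) = 0.1206 × 2^0.667 = 0.1206 × 1.588 = 0.1916 μm
  Mass loss = 0.1916 μm × 8.96 g/cm³ = 1.716 g·m⁻²

D(2) = 1.72 g·m⁻²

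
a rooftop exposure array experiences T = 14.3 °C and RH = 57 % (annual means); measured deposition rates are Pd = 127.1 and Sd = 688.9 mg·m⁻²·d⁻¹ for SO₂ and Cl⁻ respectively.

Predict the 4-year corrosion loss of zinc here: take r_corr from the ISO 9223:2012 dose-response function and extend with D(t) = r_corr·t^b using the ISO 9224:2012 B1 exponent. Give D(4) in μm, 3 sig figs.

D(4) = 15.3 μm

zinc: temperature factor f = -0.071·(4.3) = -0.3053
  SO₂ term: 0.0129·127.1^0.44·exp(0.046·57-0.3053) = 1.103
  Sd branch = 0.0175·Sd^0.57·e^(0.008·RH+0.085·T) = 3.861 μm/a
  sum: 1.103 + 3.861 → r_corr = 4.964 μm/a
Long-term exponent b (ISO 9224 Table 2, B1) = 0.813
  D(4) = 4.964 × 4^0.813 = 4.964 × 3.087 = 15.32 μm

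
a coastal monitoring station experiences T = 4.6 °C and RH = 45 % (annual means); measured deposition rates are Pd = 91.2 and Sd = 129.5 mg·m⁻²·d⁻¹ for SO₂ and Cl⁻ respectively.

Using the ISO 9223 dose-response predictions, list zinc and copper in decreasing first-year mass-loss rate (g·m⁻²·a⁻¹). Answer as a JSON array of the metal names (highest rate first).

["zinc", "copper"]

zinc: T≤10 °C ⇒ hinge +0.038·(4.6−10) = -0.2052
  SO₂ term: 0.0129·91.2^0.44·exp(0.046·45-0.2052) = 0.6065
  Cl⁻ term: 0.0175·129.5^0.57·exp(0.008·45+0.085·4.6) = 0.5932
  sum: 0.6065 + 0.5932 → r_corr = 1.2 μm/a
  mass loss = 1.2 μm/a × 7.14 g/cm³ = 8.566 g·m⁻²·a⁻¹
copper: temperature factor f = +0.126·(-5.4) = -0.6804
  SO₂ term: 0.0053·91.2^0.26·exp(0.059·45-0.6804) = 0.1234
  Cl⁻ term: 0.01025·129.5^0.27·exp(0.036·45+0.049·4.6) = 0.2413
  sum: 0.1234 + 0.2413 → r_corr = 0.3647 μm/a
  mass loss = 0.3647 μm/a × 8.96 g/cm³ = 3.268 g·m⁻²·a⁻¹
Ordering by g·m⁻²·a⁻¹: zinc (8.57) > copper (3.27)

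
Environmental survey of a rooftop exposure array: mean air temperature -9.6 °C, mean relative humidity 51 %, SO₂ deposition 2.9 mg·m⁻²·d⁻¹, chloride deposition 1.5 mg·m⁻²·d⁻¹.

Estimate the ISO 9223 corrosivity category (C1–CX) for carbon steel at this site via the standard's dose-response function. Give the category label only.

C1

carbon steel: f(T) = +0.150·(T−10) [T≤10 °C] = -2.9400
  SO₂ term: 1.77·2.9^0.52·exp(0.02·51-2.9400) = 0.4514
  Cl⁻ term: 0.102·1.5^0.62·exp(0.033·51+0.04·-9.6) = 0.4808
  r_corr = 0.4514 + 0.4808 = 0.9322 μm/a
0.932 μm/a falls in (0, 1.3] for carbon steel → category C1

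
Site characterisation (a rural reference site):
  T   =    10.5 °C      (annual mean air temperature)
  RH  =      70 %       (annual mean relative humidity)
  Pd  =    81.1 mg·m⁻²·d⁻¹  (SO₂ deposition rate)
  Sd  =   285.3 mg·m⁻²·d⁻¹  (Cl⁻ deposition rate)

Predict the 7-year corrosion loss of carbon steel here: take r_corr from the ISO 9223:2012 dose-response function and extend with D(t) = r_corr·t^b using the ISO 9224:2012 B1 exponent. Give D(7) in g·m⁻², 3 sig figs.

carbon steel: temperature factor f = -0.054·(0.5) = -0.0270
  sulphur-dioxide contribution → 68.7 μm/a
  chloride contribution → 52.06 μm/a
  ⇒ r_corr(carbon steel) = 120.8 μm/a
Long-term exponent b (ISO 9224 Table 2, B1) = 0.523
  D(7) = 120.8 × 7^0.523 = 120.8 × 2.767 = 334.1 μm
  Mass loss = 334.1 μm × 7.85 g/cm³ = 2623 g·m⁻²

D(7) = 2.62e+03 g·m⁻²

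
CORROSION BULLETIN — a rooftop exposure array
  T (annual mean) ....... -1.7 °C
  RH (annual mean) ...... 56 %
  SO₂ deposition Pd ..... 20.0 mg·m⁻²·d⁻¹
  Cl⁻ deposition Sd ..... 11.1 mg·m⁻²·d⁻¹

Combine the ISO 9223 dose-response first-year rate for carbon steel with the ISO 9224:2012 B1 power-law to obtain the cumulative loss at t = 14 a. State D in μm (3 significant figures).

carbon steel: f(T) = +0.150·(T−10) [T≤10 °C] = -1.7550
  sulphur-dioxide contribution → 4.454 μm/a
  chloride contribution → 2.69 μm/a
  total first-year rate 7.144 μm/a
Power-law: D(14) = r_corr · 14^0.523
  D(14) = 7.144 × 14^0.523 = 7.144 × 3.976 = 28.4 μm

D(14) = 28.4 μm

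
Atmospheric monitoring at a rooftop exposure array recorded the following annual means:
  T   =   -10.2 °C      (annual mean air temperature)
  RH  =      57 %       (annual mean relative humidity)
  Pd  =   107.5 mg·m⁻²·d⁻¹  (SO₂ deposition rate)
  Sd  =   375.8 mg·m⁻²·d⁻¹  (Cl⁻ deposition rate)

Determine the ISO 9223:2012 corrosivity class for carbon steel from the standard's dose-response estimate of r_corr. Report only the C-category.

carbon steel: f(T) = +0.150·(T−10) [T≤10 °C] = -3.0300
  Pd branch = 1.77·Pd^0.52·e^(0.02·RH+f) = 3.044 μm/a
  Sd branch = 0.102·Sd^0.62·e^(0.033·RH+0.04·T) = 17.57 μm/a
  r_corr = 3.044 + 17.57 = 20.62 μm/a
ISO 9223 Table 2 (carbon steel): 1.3 < 20.6 ≤ 25 μm/a ⇒ C2

C2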